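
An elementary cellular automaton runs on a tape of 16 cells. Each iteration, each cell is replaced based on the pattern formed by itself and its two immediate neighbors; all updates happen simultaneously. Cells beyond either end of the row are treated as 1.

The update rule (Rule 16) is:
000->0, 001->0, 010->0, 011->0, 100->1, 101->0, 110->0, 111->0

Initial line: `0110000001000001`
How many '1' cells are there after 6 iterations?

iteration 1: 0001000000100000
iteration 2: 1000100000010000
iteration 3: 0100010000001000
iteration 4: 0010001000000100
iteration 5: 1001000100000010
iteration 6: 0100100010000000
count of 1: 3

3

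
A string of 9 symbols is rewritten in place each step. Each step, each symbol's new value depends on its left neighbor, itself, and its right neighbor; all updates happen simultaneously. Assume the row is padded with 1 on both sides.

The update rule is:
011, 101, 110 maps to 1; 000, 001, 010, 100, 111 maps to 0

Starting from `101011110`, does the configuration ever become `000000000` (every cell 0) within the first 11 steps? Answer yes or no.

step 1: 110110011
step 2: 011110010
step 3: 110010001
step 4: 010000001
step 5: 100000001
step 6: 100000001  (fixed point — unchanged through step 11)
step 11 is 100000001, still not uniform 0

no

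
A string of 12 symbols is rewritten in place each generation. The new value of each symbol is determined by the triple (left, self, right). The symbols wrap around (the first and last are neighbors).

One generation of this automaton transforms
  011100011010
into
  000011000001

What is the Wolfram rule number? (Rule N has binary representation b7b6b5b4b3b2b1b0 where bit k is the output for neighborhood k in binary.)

position 2: 111 → 0  (bit 7 = 0)
position 3: 110 → 0  (bit 6 = 0)
position 9: 101 → 0  (bit 5 = 0)
position 4: 100 → 1  (bit 4 = 1)
position 1: 011 → 0  (bit 3 = 0)
position 10: 010 → 0  (bit 2 = 0)
position 0: 001 → 0  (bit 1 = 0)
position 5: 000 → 1  (bit 0 = 1)
bits b7..b0 = 00010001 = 17

17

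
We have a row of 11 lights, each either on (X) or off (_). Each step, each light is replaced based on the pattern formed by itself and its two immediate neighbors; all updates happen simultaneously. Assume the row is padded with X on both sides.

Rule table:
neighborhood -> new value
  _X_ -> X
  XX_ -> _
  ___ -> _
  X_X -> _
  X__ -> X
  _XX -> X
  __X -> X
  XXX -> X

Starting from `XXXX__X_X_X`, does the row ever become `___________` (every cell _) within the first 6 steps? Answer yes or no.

no

XXX_XXX_X_X
XX__XX__X_X
X_XXX_XXX_X
__XX__XX__X
XXX_XXX_XXX
XX__XX__XXX
step 6 is XX__XX__XXX, still not uniform _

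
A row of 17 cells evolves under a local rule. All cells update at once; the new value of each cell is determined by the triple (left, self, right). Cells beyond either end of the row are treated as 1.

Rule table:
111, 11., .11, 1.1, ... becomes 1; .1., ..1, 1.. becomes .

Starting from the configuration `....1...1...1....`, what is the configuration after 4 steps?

1111....1....1111

step 1: .11...1...1...11.
step 2: 111.1...1...1.111
step 3: 1111..1...1..1111
step 4: 1111....1....1111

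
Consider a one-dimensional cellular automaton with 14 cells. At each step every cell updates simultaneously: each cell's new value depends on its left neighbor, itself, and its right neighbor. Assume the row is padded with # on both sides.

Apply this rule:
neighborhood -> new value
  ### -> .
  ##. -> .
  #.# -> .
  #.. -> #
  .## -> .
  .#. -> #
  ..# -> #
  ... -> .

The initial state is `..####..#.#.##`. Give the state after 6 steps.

step 1: ##....###.#...
step 2: ..#..#....##.#
step 3: #######..#....
step 4: .......####..#
step 5: #.....#....##.
step 6: .#...###..#...

.#...###..#...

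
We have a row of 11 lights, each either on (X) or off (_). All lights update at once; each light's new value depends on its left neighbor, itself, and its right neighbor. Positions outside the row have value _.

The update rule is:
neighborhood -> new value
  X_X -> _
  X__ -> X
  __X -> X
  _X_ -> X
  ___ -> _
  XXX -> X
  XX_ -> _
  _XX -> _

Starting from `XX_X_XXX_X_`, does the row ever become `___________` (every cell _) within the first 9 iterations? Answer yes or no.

___X__X__XX
__XXXXXXX__
_X_XXXXX_X_
XX__XXX__XX
__XX_X_XX__
_X___X___X_
XXX_XXX_XXX
_X___X___X_  (repeats iteration 6; period 2)
iteration 9: XXX_XXX_XXX
iteration 9 is XXX_XXX_XXX, still not uniform _

no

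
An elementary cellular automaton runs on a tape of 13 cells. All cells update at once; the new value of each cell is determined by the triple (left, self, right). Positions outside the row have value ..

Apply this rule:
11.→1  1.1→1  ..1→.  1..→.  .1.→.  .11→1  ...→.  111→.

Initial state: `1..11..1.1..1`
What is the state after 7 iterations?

...11...1....
...11........
...11........  (fixed point — unchanged through iteration 7)

...11........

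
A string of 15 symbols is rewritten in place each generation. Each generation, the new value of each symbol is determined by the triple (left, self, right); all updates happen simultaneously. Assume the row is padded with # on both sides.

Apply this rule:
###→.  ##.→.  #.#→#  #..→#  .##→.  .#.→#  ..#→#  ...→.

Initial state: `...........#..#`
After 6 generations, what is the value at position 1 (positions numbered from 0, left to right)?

#

#.........####.
.#.......#....#
###.....###..#.
...#...#...####
#.###.###.#....
.#...#...###..#
position 1 holds #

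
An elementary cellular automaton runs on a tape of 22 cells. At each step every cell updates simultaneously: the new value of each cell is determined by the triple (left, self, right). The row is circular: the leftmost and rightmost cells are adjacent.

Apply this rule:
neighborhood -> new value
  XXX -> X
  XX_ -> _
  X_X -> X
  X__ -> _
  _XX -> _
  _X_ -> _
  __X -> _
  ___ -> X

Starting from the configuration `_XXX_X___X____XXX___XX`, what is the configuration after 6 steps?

___X__XXXXXX__XX__XX__

step 1: X_X_X__X___XX__X__X___
step 2: _X_X_____X__________X_
step 3: __X__XXX___XXXXXXXX___
step 4: X_____X__X__XXXXXX__XX
step 5: __XXX________XXXX____X
step 6: ___X__XXXXXX__XX__XX__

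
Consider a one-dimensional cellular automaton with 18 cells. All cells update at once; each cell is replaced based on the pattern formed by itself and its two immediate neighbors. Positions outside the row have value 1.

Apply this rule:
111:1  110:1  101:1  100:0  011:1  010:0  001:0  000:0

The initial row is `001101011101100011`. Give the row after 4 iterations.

001111111111100011

001110111111100011
001111111111100011
001111111111100011  (fixed point — unchanged through iteration 4)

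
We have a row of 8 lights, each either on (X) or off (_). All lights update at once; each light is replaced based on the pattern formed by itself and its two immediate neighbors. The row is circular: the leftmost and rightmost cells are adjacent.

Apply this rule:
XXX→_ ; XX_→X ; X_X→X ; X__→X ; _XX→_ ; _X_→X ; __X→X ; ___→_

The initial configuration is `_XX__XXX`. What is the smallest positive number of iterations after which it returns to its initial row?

X_XXX__X
XX__XXX_
_XXX__XX
X__XXX_X
XXX__XX_
__XXX_XX
XX__XX_X
_XXX_XX_
X__XX_XX
XXX_XX__
__XX_XXX
XX_XX__X
_XX_XXX_
X_XX__XX
XX_XXX__
_XX__XXX

16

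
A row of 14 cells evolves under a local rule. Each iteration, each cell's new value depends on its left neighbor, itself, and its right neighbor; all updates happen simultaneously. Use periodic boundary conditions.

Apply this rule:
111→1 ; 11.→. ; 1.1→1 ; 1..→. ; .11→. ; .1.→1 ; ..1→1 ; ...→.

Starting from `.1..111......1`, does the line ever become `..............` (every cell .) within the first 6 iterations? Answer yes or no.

no

11.1.1......11
1.1111.....1.1
.1.11.....111.
111......1.1..
.1......1111.1
11.....1.11.11
iteration 6 is 11.....1.11.11, still not uniform .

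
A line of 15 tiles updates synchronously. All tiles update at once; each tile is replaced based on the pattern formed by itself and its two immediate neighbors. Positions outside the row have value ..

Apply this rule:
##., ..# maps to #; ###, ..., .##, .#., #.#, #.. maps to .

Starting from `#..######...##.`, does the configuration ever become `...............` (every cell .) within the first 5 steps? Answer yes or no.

no

step 1: ..#.....#..#.#.
step 2: .#.....#..#....
step 3: #.....#..#.....
step 4: .....#..#......
step 5: ....#..#.......
step 5 is ....#..#......., still not uniform .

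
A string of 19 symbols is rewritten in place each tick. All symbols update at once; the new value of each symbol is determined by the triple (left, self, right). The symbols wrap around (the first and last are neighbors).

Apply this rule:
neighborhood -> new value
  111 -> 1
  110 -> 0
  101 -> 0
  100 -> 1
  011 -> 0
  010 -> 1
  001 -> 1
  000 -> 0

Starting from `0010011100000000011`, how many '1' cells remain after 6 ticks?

1111101010000000100
0111001011000001111
0010111000100010110
0110010101110110001
0001110100100001011
1010100111110011000
count of 1: 10

10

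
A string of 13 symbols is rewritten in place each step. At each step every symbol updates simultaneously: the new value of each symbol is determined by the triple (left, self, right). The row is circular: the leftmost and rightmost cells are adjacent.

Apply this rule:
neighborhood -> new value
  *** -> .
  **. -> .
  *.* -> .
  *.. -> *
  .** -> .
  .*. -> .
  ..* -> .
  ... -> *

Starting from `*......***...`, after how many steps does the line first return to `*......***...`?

.*****....**.
......***...*
*****....**..
.....***...*.
****....**..*
....***...*..
***....**..**
...***...*...
**....**..***
..***...*....
*....**..****
.***...*.....
....**..*****
***...*......
...**..*****.
**...*......*
..**..*****..
*...*......**
.**..*****...
...*......***
**..*****....
..*......***.
*..*****....*
.*......***..
..*****....**
*......***...

26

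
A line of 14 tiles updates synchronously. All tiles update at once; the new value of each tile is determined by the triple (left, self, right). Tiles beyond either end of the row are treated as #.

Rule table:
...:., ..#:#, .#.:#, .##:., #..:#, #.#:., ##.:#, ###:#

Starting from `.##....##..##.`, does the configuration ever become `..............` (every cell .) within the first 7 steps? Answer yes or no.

..##..#.###.#.
##.####..##.#.
##..#####.#.#.
####.####.#.#.
####..###.#.#.
######.##.#.#.
######..#.#.#.
step 7 is ######..#.#.#., still not uniform .

no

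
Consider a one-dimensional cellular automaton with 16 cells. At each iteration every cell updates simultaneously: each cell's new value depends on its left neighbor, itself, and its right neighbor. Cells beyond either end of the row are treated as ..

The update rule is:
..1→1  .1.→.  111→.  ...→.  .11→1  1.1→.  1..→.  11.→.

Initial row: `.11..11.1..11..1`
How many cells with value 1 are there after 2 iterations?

11..11....11..1.
1..11....11..1..
count of 1: 6

6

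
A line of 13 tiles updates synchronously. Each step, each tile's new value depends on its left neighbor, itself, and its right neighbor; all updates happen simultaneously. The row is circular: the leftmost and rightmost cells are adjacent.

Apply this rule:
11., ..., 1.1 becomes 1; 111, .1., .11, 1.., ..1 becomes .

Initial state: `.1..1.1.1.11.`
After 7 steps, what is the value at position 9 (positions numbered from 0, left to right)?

.....1.1.1.1.
1111..1.1.1..
...1...1.1...
11...1..1..11
.1.1.........
..1..11111111
............1
position 9 holds .

.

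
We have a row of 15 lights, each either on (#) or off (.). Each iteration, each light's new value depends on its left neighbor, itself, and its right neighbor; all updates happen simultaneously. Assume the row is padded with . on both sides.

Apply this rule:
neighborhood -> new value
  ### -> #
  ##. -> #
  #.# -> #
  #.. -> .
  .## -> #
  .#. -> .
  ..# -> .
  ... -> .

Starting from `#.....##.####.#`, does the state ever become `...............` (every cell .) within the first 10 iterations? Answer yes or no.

......########.
......########.  (fixed point — unchanged through iteration 10)
iteration 10 is ......########., still not uniform .

no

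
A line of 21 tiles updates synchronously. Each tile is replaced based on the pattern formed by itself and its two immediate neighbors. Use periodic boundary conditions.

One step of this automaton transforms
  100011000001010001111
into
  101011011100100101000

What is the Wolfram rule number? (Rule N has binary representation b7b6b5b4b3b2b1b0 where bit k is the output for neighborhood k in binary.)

position 18: 111 → 0  (bit 7 = 0)
position 0: 110 → 1  (bit 6 = 1)
position 12: 101 → 1  (bit 5 = 1)
position 1: 100 → 0  (bit 4 = 0)
position 4: 011 → 1  (bit 3 = 1)
position 11: 010 → 0  (bit 2 = 0)
position 3: 001 → 0  (bit 1 = 0)
position 2: 000 → 1  (bit 0 = 1)
bits b7..b0 = 01101001 = 105

105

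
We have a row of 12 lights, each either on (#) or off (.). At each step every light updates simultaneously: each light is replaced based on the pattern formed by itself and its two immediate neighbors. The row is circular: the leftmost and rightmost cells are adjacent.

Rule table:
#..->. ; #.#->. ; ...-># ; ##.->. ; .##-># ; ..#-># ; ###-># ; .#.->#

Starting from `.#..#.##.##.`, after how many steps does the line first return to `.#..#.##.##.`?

step 1: ##.##.#..#..
step 2: #..#..#.##.#
step 3: ..##.##.#..#
step 4: .##..#..#.##
step 5: .#..##.##.#.
step 6: ##.##..#..#.
step 7: #..#..##.##.
step 8: #.##.##..#..
step 9: #.#..#..##.#
step 10: ..#.##.##..#
step 11: .##.#..#..##
step 12: .#..#.##.##.

12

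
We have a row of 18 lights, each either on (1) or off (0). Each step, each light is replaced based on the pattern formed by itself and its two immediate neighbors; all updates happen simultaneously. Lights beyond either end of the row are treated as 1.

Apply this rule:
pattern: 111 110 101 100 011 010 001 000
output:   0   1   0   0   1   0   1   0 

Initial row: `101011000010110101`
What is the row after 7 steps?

100011000100110001
100111001001110011
101101010011010110
101100000111000110
101100001101001110
101100011100011010
101100110100111000

101100110100111000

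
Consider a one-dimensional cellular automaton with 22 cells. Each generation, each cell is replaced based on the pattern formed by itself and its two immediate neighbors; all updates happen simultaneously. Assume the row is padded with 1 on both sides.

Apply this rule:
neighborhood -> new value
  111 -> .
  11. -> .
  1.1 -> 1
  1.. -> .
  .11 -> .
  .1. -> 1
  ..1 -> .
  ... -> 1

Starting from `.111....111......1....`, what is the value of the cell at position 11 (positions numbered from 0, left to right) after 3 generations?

generation 1: 1....11.....1111.1.11.
generation 2: ..11....111.....111..1
generation 3: .....11.....111.......
position 11 holds .

.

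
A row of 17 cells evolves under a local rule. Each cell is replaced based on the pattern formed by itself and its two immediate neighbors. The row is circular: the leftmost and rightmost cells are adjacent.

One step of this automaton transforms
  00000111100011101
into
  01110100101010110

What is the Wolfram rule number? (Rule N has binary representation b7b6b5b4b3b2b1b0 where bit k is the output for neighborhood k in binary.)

105

position 6: 111 → 0  (bit 7 = 0)
position 8: 110 → 1  (bit 6 = 1)
position 15: 101 → 1  (bit 5 = 1)
position 0: 100 → 0  (bit 4 = 0)
position 5: 011 → 1  (bit 3 = 1)
position 16: 010 → 0  (bit 2 = 0)
position 4: 001 → 0  (bit 1 = 0)
position 1: 000 → 1  (bit 0 = 1)
bits b7..b0 = 01101001 = 105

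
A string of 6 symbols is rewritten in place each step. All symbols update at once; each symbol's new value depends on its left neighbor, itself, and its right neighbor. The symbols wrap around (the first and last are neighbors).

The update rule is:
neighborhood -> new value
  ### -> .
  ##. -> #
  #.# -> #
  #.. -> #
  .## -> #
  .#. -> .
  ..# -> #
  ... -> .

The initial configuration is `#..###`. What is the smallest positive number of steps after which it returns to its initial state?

####..
#..###

2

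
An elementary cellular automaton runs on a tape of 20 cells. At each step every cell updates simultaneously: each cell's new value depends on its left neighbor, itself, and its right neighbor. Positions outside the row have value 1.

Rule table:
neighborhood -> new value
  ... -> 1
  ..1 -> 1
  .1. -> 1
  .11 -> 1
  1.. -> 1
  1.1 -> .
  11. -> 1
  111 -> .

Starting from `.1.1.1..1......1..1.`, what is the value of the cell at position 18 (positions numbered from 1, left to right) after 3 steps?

1

step 1: .1.1.11111111111111.
step 2: .1.1.1............1.
step 3: .1.1.11111111111111.
position 18 holds 1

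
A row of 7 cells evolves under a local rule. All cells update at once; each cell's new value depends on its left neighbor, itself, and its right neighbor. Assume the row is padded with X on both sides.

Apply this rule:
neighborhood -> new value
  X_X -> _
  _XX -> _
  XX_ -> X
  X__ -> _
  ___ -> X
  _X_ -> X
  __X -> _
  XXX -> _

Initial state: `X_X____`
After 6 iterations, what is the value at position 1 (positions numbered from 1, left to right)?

iteration 1: X_X_XX_
iteration 2: X_X__X_
iteration 3: X_X__X_  (fixed point — unchanged through iteration 6)
position 1 holds X

X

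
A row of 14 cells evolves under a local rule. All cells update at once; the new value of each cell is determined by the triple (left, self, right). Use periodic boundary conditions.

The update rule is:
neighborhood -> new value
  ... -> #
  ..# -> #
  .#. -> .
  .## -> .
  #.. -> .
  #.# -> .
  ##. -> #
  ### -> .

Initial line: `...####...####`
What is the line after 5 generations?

#...#.##...#.#

.##...#.##...#
..#.##...#.##.
##...#.##...#.
.#.##...#.##..
#...#.##...#.#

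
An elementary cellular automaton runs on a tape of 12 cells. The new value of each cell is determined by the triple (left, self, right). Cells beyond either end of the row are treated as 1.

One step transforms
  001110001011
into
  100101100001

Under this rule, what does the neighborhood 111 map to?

At position 3 the neighborhood is 111; the next row has 1 there.

1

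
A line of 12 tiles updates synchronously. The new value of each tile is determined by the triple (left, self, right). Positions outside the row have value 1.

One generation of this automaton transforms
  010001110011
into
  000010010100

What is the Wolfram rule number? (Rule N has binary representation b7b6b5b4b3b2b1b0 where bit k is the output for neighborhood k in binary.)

66

position 6: 111 → 0  (bit 7 = 0)
position 7: 110 → 1  (bit 6 = 1)
position 0: 101 → 0  (bit 5 = 0)
position 2: 100 → 0  (bit 4 = 0)
position 5: 011 → 0  (bit 3 = 0)
position 1: 010 → 0  (bit 2 = 0)
position 4: 001 → 1  (bit 1 = 1)
position 3: 000 → 0  (bit 0 = 0)
bits b7..b0 = 01000010 = 66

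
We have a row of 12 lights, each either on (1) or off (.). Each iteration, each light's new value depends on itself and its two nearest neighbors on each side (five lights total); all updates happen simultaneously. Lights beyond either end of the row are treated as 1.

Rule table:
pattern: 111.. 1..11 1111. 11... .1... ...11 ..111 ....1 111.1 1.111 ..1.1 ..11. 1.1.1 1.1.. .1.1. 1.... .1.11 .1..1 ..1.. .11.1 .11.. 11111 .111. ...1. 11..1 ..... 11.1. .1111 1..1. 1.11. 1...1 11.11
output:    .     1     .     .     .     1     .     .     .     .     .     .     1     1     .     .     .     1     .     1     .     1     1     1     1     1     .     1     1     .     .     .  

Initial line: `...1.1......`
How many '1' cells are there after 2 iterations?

7

..1..1..11.1
11.11.11.1..
count of 1: 7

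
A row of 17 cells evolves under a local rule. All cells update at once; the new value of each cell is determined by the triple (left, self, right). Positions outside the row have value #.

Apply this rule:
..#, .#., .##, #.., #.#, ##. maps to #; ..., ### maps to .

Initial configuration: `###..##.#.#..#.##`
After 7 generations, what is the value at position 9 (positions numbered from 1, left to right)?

.

..##############.
###............##
..##..........##.
#####........####
....##......##...
#..####....####.#
####..##..##..###
position 9 holds .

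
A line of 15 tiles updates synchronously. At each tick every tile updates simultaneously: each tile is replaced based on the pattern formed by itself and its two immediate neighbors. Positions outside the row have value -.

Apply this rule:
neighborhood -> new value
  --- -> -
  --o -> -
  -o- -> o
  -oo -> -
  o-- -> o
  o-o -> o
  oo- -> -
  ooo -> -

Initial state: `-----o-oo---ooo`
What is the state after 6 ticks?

-----oo--o-----
-------o-oo----
-------oo--o---
---------o-oo--
---------oo--o-
-----------o-oo

-----------o-oo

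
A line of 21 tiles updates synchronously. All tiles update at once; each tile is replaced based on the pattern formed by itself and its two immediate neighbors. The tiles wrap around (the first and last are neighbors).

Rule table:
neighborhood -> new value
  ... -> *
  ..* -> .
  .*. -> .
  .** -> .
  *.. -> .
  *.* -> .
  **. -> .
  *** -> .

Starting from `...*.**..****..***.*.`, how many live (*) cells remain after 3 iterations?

2

**...................
...*****************.
**...................
count of *: 2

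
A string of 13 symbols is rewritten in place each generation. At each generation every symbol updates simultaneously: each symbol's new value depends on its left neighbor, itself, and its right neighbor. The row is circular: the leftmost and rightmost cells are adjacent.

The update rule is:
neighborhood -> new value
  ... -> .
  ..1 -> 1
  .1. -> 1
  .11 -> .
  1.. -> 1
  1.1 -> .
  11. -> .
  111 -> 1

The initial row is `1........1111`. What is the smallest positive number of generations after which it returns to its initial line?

21

generation 1: .1......1.111
generation 2: .11....11..1.
generation 3: 1..1..1..1111
generation 4: .11111111.111
generation 5: ..111111...1.
generation 6: .1.1111.1.111
generation 7: .1..11..1..1.
generation 8: 1111..1111111
generation 9: 111.11.111111
generation 10: 11......11111
generation 11: 1.1....1.1111
generation 12: ..11..11..111
generation 13: 11..11..11.1.
generation 14: ..11..11...1.
generation 15: .1..11..1.111
generation 16: .111..111..1.
generation 17: 1.1.11.1.1111
generation 18: ..1....1..111
generation 19: 1111..1111.1.
generation 20: .11.11.11..1.
generation 21: 1........1111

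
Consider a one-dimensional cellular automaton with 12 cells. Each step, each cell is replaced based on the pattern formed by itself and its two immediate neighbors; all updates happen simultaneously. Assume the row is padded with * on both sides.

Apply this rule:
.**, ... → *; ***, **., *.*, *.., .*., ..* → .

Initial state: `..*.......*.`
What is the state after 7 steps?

.***.*..*...

....*****...
.**.*.....*.
.*....***...
...**.*...*.
.*.*....*...
.....**...*.
.***.*..*...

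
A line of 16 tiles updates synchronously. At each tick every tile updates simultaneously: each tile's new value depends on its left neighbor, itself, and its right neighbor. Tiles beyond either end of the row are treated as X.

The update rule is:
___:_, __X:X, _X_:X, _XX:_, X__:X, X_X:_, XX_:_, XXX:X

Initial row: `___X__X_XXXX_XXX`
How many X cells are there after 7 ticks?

9

X_XXXXX__XX___XX
___XXX_XX__X_X_X
X_X_X____XXX_X__
__X_XX__X_X__XXX
XXX___XXX_XXX_XX
XX_X_X_X___X___X
X__X_X_XX_XXX_X_
count of X: 9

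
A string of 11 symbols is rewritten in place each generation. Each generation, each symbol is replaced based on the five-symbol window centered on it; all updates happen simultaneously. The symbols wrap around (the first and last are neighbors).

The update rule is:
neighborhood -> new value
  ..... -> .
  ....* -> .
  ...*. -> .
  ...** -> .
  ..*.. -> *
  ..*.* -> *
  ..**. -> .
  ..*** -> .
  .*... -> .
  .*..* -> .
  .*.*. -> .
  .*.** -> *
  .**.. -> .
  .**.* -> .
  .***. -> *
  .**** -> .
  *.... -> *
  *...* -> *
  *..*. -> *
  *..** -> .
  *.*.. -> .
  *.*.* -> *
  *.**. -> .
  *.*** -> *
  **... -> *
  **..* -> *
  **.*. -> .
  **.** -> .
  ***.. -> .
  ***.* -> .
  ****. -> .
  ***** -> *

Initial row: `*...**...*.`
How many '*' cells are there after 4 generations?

4

..*...**.*.
*.*.*......
*.*...*....
*...*.*.*..
count of *: 4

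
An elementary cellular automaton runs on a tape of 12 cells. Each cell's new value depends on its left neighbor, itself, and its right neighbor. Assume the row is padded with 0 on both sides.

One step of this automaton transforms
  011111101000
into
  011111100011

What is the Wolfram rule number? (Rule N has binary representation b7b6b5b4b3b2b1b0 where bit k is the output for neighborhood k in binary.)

201

position 2: 111 → 1  (bit 7 = 1)
position 6: 110 → 1  (bit 6 = 1)
position 7: 101 → 0  (bit 5 = 0)
position 9: 100 → 0  (bit 4 = 0)
position 1: 011 → 1  (bit 3 = 1)
position 8: 010 → 0  (bit 2 = 0)
position 0: 001 → 0  (bit 1 = 0)
position 10: 000 → 1  (bit 0 = 1)
bits b7..b0 = 11001001 = 201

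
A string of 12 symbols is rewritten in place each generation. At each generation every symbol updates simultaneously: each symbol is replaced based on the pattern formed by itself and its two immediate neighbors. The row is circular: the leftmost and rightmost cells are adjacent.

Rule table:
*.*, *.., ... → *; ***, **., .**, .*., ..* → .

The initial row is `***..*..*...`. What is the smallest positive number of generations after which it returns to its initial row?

...*..*..**.
**..*..*...*
..*..*..**..
*..*..*...**
.*..*..**...
..*..*...***
*..*..**....
.*..*...***.
..*..**....*
*..*...***..
.*..**....*.
..*...***..*
*..**....*..
.*...***..*.
..**....*..*
*...***..*..
.**....*..*.
...***..*..*
**....*..*..
..***..*..*.
*....*..*..*
.***..*..*..
....*..*..**
***..*..*...

24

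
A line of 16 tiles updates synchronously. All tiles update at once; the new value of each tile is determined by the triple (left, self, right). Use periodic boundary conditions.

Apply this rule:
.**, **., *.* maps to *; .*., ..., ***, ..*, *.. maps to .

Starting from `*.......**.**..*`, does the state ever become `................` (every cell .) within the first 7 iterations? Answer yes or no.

*.......*****..*
*.......*...*..*
*..............*
*..............*  (fixed point — unchanged through iteration 7)
iteration 7 is *..............*, still not uniform .

no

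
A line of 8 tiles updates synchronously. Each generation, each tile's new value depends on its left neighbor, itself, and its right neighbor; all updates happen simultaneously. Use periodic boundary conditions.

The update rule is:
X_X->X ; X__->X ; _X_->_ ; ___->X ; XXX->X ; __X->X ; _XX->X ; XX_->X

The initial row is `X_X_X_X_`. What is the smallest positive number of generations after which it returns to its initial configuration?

2

_X_X_X_X
X_X_X_X_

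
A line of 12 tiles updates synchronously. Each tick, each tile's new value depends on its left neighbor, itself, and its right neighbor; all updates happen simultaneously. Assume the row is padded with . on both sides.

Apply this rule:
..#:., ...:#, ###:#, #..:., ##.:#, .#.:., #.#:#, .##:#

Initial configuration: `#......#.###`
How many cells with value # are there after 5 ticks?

9

tick 1: ..####..####
tick 2: #.####..####
tick 3: .#####..####
tick 4: .#####..####  (fixed point — unchanged through tick 5)
count of #: 9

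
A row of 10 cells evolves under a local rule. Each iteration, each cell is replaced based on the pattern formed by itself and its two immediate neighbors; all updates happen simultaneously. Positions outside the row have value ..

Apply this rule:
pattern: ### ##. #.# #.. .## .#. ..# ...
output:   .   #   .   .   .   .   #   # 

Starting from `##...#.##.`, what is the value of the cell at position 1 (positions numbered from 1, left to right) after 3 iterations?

iteration 1: .#.##...#.
iteration 2: #...#.##..
iteration 3: ..##...#.#
position 1 holds .

.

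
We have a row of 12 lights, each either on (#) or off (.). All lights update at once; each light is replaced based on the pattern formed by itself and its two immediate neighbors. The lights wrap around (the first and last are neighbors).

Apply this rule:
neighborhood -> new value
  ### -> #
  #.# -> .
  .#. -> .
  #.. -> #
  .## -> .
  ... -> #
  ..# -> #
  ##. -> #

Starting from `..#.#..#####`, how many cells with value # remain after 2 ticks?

9

##...##.####
#####.#..###
count of #: 9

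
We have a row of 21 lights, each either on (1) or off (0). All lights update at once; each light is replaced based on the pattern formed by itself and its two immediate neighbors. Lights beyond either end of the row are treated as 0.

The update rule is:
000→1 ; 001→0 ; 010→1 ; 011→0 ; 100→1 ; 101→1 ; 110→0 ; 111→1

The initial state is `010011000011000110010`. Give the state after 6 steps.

011000111000110001011
000110010110001101100
110001011001100010011
001101100100011011000
100010010111000100111
111011011010110110010

111011011010110110010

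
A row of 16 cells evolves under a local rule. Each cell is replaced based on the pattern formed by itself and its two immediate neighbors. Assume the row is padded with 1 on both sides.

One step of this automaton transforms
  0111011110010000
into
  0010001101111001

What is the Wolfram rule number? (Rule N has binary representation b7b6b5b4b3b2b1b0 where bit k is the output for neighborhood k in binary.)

position 2: 111 → 1  (bit 7 = 1)
position 3: 110 → 0  (bit 6 = 0)
position 0: 101 → 0  (bit 5 = 0)
position 9: 100 → 1  (bit 4 = 1)
position 1: 011 → 0  (bit 3 = 0)
position 11: 010 → 1  (bit 2 = 1)
position 10: 001 → 1  (bit 1 = 1)
position 13: 000 → 0  (bit 0 = 0)
bits b7..b0 = 10010110 = 150

150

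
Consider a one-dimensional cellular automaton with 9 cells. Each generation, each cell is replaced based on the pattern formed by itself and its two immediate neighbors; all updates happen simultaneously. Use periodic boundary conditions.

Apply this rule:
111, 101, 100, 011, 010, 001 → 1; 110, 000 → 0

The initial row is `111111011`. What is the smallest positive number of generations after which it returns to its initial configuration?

111110111
111101111
111011111
110111111
101111111
011111111
111111110
111111101
111111011

9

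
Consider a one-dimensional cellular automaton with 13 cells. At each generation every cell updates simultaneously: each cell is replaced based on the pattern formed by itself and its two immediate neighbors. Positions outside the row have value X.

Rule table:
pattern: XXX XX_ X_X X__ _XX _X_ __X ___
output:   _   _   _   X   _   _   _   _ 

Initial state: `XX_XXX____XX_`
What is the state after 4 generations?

______X______
X______X_____
_X______X____
__X______X___

__X______X___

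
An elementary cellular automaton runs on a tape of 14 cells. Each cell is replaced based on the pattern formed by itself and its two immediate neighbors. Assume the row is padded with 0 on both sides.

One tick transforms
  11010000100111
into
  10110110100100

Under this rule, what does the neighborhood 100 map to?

At position 4 the neighborhood is 100; the next row has 0 there.

0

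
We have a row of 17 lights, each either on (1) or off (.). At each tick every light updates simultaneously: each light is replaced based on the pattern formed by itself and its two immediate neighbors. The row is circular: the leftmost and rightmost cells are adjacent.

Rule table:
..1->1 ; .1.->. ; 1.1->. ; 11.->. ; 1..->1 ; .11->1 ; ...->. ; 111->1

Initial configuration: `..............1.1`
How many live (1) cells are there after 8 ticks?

1............1...
.1..........1.1.1
..1........1.....
.1.1......1.1....
1...1....1...1...
.1.1.1..1.1.1.1.1
......11.........
.....11.1........
count of 1: 3

3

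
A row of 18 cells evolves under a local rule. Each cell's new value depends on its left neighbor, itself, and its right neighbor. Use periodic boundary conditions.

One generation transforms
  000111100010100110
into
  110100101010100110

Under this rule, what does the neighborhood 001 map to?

0

At position 2 the neighborhood is 001; the next row has 0 there.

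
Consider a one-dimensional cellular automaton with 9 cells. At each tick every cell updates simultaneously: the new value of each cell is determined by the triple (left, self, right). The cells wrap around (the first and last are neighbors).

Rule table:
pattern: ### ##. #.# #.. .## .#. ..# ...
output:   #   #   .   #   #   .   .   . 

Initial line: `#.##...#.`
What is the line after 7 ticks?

#.#######

tick 1: ..###....
tick 2: ..####...
tick 3: ..#####..
tick 4: ..######.
tick 5: ..#######
tick 6: #.#######
tick 7: #.#######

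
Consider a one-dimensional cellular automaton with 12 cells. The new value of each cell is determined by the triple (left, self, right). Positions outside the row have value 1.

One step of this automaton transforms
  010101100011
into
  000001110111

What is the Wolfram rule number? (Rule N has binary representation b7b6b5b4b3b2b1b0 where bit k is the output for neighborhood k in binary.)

position 11: 111 → 1  (bit 7 = 1)
position 6: 110 → 1  (bit 6 = 1)
position 0: 101 → 0  (bit 5 = 0)
position 7: 100 → 1  (bit 4 = 1)
position 5: 011 → 1  (bit 3 = 1)
position 1: 010 → 0  (bit 2 = 0)
position 9: 001 → 1  (bit 1 = 1)
position 8: 000 → 0  (bit 0 = 0)
bits b7..b0 = 11011010 = 218

218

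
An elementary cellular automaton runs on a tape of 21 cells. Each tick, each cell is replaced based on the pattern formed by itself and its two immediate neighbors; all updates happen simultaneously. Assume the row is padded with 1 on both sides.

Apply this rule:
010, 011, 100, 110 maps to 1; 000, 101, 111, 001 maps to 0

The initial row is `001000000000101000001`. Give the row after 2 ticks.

101110000000101110001

101100000000101100001
101110000000101110001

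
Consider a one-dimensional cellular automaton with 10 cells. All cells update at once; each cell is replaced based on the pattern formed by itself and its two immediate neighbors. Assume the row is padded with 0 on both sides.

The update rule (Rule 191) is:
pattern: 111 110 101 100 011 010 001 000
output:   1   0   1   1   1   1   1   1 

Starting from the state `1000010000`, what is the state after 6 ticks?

1111101101

tick 1: 1111111111
tick 2: 1111111110
tick 3: 1111111101
tick 4: 1111111011
tick 5: 1111110110
tick 6: 1111101101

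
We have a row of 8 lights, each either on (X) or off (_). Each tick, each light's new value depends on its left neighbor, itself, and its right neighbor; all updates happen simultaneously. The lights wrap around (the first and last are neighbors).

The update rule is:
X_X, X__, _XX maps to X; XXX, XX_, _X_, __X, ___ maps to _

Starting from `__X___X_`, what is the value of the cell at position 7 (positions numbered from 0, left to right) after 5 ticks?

tick 1: ___X___X
tick 2: X___X___
tick 3: _X___X__
tick 4: __X___X_  (repeats tick 0; period 4)
tick 5: ___X___X
position 7 holds X

X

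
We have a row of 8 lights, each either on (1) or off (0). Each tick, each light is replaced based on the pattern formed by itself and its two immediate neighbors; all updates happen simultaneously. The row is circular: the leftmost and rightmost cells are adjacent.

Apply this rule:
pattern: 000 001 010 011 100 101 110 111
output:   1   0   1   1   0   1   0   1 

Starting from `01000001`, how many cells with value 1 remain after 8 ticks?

6

11011101
10111011
01110111
11101110
11011101  (repeats tick 1; period 4)
tick 8: 11101110
count of 1: 6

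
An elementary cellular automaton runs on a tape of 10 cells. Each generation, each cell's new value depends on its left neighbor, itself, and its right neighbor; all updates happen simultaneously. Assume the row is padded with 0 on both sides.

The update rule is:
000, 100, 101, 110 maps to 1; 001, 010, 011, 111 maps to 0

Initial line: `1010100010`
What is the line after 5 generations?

0101011001
0010101100
1001010111
0100101001
0010010100

0010010100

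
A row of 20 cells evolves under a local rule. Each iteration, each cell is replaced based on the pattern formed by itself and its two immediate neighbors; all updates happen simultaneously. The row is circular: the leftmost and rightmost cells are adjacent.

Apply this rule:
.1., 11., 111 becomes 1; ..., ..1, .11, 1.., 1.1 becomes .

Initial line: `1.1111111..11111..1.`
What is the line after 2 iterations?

1..111111...1111..1.
1...11111....111..1.

1...11111....111..1.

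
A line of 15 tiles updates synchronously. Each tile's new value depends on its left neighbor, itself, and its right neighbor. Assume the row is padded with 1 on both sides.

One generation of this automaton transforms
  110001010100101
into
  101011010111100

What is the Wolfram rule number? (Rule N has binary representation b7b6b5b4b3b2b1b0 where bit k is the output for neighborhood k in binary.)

150

position 0: 111 → 1  (bit 7 = 1)
position 1: 110 → 0  (bit 6 = 0)
position 6: 101 → 0  (bit 5 = 0)
position 2: 100 → 1  (bit 4 = 1)
position 14: 011 → 0  (bit 3 = 0)
position 5: 010 → 1  (bit 2 = 1)
position 4: 001 → 1  (bit 1 = 1)
position 3: 000 → 0  (bit 0 = 0)
bits b7..b0 = 10010110 = 150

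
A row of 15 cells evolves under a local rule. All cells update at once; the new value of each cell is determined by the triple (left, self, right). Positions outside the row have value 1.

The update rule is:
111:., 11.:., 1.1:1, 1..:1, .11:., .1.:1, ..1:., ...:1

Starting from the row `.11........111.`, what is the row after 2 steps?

step 1: 1..1111111....1
step 2: .1........111..

.1........111..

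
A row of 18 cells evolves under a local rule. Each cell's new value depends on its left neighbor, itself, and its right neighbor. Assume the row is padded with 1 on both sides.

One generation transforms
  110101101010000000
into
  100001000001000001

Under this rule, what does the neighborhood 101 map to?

At position 2 the neighborhood is 101; the next row has 0 there.

0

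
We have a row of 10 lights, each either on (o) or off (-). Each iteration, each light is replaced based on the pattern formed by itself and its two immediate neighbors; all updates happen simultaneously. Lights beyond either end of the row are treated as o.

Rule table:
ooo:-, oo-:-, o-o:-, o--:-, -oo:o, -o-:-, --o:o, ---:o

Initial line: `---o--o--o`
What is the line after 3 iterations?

iteration 1: -oo--o--oo
iteration 2: -o--o--oo-
iteration 3: ---o--oo--

---o--oo--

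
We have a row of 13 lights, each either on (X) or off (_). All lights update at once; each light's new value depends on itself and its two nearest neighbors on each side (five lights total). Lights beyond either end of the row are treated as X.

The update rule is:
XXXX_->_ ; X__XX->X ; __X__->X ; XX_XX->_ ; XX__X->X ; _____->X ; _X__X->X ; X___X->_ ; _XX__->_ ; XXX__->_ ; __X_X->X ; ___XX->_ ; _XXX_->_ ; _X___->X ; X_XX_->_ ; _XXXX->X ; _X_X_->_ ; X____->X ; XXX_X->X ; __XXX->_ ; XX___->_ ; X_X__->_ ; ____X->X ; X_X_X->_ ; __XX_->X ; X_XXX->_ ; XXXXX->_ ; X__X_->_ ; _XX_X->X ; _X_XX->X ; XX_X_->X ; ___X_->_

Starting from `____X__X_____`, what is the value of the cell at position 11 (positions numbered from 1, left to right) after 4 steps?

_XX_XX_XXXXX_
__X__X__X__X_
X_XX_XX_XX_XX
X__X__X__X__X
position 11 holds _

_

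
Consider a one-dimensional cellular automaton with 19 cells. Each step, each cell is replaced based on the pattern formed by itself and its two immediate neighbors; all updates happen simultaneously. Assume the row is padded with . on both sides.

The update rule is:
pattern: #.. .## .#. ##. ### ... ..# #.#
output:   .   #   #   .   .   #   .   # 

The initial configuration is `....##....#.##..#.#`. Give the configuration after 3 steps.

#..#...###..#.###.#

step 1: ###.#..##.###...###
step 2: #..##..#.##...#.#..
step 3: #..#...###..#.###.#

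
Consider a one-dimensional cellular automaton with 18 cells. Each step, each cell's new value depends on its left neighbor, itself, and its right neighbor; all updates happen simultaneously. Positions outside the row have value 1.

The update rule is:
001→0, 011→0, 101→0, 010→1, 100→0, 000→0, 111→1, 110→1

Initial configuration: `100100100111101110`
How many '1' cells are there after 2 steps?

6

100100100011100110
100100100001100010
count of 1: 6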